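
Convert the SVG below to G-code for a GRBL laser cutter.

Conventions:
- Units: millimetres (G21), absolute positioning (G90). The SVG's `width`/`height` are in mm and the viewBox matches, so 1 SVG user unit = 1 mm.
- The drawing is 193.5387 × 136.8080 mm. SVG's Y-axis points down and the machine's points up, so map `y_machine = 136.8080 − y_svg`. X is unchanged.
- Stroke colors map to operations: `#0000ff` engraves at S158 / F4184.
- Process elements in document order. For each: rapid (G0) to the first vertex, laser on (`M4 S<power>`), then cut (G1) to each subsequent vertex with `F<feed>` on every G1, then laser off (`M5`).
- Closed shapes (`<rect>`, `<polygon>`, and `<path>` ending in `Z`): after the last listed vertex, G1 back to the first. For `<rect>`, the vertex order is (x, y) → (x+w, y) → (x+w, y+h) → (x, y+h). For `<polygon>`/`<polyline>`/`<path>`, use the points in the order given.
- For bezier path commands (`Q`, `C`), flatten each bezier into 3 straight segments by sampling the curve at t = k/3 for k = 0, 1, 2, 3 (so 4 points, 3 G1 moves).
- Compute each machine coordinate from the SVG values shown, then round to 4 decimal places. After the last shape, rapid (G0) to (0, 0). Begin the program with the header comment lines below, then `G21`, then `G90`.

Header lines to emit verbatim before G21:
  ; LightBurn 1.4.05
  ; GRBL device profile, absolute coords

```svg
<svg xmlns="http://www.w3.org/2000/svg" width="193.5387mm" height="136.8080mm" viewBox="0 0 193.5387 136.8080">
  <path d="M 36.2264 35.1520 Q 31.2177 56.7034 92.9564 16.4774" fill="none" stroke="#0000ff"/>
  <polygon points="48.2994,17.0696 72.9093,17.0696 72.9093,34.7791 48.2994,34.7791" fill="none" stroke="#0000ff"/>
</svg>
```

1 u = 1 mm; y_m = 136.8080 − y.

[1] `<path>` quadratic bezier, #0000ff→engrave S158 F4184: (36.2264,101.6560) → (40.3036,94.1526) → (59.2136,100.3774) → (92.9564,120.3306)

[2] `<polygon>` rectangle, #0000ff→engrave S158 F4184: (48.2994,119.7384) → (72.9093,119.7384) → (72.9093,102.0289) → (48.2994,102.0289) → (48.2994,119.7384) (closed)

; LightBurn 1.4.05
; GRBL device profile, absolute coords
G21
G90
G0 X36.2264 Y101.6560
M4 S158
G1 X40.3036 Y94.1526 F4184
G1 X59.2136 Y100.3774 F4184
G1 X92.9564 Y120.3306 F4184
M5
G0 X48.2994 Y119.7384
M4 S158
G1 X72.9093 Y119.7384 F4184
G1 X72.9093 Y102.0289 F4184
G1 X48.2994 Y102.0289 F4184
G1 X48.2994 Y119.7384 F4184
M5
G0 X0.0000 Y0.0000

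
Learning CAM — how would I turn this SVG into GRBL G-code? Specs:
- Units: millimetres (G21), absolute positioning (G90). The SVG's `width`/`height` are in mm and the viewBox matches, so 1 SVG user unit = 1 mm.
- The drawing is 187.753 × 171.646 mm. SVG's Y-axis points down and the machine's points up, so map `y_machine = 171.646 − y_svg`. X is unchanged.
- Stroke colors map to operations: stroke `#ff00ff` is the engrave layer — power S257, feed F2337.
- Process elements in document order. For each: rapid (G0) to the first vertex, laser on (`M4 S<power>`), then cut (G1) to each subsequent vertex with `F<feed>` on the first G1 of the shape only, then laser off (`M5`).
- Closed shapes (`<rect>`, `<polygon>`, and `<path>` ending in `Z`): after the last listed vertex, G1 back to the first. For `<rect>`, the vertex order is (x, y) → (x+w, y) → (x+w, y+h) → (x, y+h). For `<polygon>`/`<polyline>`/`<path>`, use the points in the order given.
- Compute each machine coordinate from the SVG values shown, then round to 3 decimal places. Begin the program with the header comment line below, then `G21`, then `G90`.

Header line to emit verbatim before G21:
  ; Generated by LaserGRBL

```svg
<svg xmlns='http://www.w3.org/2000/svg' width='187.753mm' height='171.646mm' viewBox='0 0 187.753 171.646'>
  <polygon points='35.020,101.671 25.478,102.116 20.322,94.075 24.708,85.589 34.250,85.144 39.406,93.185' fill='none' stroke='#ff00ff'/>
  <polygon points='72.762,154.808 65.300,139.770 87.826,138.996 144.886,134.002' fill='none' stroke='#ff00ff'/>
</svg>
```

; Generated by LaserGRBL
G21
G90
G0 X35.020 Y69.975
M4 S257
G1 X25.478 Y69.530 F2337
G1 X20.322 Y77.571
G1 X24.708 Y86.057
G1 X34.250 Y86.502
G1 X39.406 Y78.461
G1 X35.020 Y69.975
M5
G0 X72.762 Y16.838
M4 S257
G1 X65.300 Y31.876 F2337
G1 X87.826 Y32.650
G1 X144.886 Y37.644
G1 X72.762 Y16.838
M5

1 u = 1 mm; y_m = 171.646 − y.

[1] `<polygon>` regular polygon, #ff00ff→engrave S257 F2337: (35.020,69.975) → (25.478,69.530) → (20.322,77.571) → (24.708,86.057) → (34.250,86.502) → (39.406,78.461) → (35.020,69.975) (closed)

[2] `<polygon>` closed polygon, #ff00ff→engrave S257 F2337: (72.762,16.838) → (65.300,31.876) → (87.826,32.650) → (144.886,37.644) → (72.762,16.838) (closed)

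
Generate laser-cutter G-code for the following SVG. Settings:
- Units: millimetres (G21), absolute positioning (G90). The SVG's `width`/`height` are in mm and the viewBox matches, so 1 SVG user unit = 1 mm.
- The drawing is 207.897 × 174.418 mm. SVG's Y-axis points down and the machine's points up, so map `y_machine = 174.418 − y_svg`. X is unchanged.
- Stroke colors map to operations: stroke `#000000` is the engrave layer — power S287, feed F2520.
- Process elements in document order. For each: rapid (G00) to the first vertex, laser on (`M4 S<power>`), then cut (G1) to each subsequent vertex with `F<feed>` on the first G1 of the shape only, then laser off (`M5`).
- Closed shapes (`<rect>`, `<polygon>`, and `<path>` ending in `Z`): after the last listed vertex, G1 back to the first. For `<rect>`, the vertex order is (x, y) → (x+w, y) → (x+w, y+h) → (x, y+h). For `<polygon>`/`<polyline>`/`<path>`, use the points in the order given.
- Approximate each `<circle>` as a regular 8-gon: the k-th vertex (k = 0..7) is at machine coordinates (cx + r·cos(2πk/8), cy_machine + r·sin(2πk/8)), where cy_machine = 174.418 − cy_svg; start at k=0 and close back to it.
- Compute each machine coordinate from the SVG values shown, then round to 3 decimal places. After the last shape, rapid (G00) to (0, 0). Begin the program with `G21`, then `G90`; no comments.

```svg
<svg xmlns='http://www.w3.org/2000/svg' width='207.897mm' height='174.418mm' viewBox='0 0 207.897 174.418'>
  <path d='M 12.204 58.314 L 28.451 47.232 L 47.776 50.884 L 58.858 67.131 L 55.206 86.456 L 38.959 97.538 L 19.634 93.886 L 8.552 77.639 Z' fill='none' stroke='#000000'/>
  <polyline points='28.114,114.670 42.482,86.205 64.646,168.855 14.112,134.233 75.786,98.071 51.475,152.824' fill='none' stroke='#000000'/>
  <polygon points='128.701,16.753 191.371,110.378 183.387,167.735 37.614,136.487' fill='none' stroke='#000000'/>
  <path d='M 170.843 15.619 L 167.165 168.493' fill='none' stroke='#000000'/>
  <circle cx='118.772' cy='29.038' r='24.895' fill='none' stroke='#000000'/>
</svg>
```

1 u = 1 mm; y_m = 174.418 − y.

[1] `<path>` regular polygon, #000000→engrave S287 F2520: (12.204,116.104) → (28.451,127.186) → (47.776,123.534) → (58.858,107.287) → (55.206,87.962) → (38.959,76.880) → (19.634,80.532) → (8.552,96.779) → (12.204,116.104) (closed)

[2] `<polyline>` open polyline, #000000→engrave S287 F2520: (28.114,59.748) → (42.482,88.213) → (64.646,5.563) → (14.112,40.185) → (75.786,76.347) → (51.475,21.594)

[3] `<polygon>` closed polygon, #000000→engrave S287 F2520: (128.701,157.665) → (191.371,64.040) → (183.387,6.683) → (37.614,37.931) → (128.701,157.665) (closed)

[4] `<path>` line segment, #000000→engrave S287 F2520: (170.843,158.799) → (167.165,5.925)

[5] `<circle>` circle, #000000→engrave S287 F2520: (143.667,145.380) → (136.375,162.983) → (118.772,170.275) → (101.169,162.983) → (93.877,145.380) → (101.169,127.777) → (118.772,120.485) → (136.375,127.777) → (143.667,145.380) (closed)

G21
G90
G00 X12.204 Y116.104
M4 S287
G1 X28.451 Y127.186 F2520
G1 X47.776 Y123.534
G1 X58.858 Y107.287
G1 X55.206 Y87.962
G1 X38.959 Y76.880
G1 X19.634 Y80.532
G1 X8.552 Y96.779
G1 X12.204 Y116.104
M5
G00 X28.114 Y59.748
M4 S287
G1 X42.482 Y88.213 F2520
G1 X64.646 Y5.563
G1 X14.112 Y40.185
G1 X75.786 Y76.347
G1 X51.475 Y21.594
M5
G00 X128.701 Y157.665
M4 S287
G1 X191.371 Y64.040 F2520
G1 X183.387 Y6.683
G1 X37.614 Y37.931
G1 X128.701 Y157.665
M5
G00 X170.843 Y158.799
M4 S287
G1 X167.165 Y5.925 F2520
M5
G00 X143.667 Y145.380
M4 S287
G1 X136.375 Y162.983 F2520
G1 X118.772 Y170.275
G1 X101.169 Y162.983
G1 X93.877 Y145.380
G1 X101.169 Y127.777
G1 X118.772 Y120.485
G1 X136.375 Y127.777
G1 X143.667 Y145.380
M5
G00 X0.000 Y0.000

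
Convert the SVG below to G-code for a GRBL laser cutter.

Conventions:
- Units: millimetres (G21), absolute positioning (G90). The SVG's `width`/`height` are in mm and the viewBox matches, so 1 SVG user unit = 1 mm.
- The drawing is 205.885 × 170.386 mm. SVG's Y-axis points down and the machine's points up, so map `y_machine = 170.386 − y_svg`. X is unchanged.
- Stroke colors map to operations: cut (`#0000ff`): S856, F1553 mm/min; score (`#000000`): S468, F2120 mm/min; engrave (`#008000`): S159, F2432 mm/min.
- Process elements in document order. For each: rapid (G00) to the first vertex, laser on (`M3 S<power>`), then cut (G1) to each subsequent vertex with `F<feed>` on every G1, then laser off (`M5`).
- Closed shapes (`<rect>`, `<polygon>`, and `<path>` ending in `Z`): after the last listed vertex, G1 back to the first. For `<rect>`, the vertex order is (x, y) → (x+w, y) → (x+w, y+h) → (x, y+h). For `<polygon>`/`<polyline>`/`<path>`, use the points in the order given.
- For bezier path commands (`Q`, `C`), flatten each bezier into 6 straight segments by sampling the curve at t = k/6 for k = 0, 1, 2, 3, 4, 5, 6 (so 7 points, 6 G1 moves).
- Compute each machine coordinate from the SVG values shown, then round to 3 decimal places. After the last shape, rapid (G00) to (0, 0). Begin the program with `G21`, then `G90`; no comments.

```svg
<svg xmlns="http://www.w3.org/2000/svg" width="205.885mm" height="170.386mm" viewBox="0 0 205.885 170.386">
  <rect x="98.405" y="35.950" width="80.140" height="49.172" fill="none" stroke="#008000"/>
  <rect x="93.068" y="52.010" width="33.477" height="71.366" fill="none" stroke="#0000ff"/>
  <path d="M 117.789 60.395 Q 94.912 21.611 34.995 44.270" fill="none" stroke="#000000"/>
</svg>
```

1 u = 1 mm; y_m = 170.386 − y.

[1] `<rect>` rectangle, #008000→engrave S159 F2432: (98.405,134.436) → (178.545,134.436) → (178.545,85.264) → (98.405,85.264) → (98.405,134.436) (closed)

[2] `<rect>` rectangle, #0000ff→cut S856 F1553: (93.068,118.376) → (126.545,118.376) → (126.545,47.010) → (93.068,47.010) → (93.068,118.376) (closed)

[3] `<path>` quadratic bezier, #000000→score S468 F2120: (117.789,109.991) → (109.134,121.212) → (98.422,129.020) → (85.652,133.414) → (70.824,134.395) → (53.938,131.962) → (34.995,126.116)

G21
G90
G00 X98.405 Y134.436
M3 S159
G1 X178.545 Y134.436 F2432
G1 X178.545 Y85.264 F2432
G1 X98.405 Y85.264 F2432
G1 X98.405 Y134.436 F2432
M5
G00 X93.068 Y118.376
M3 S856
G1 X126.545 Y118.376 F1553
G1 X126.545 Y47.010 F1553
G1 X93.068 Y47.010 F1553
G1 X93.068 Y118.376 F1553
M5
G00 X117.789 Y109.991
M3 S468
G1 X109.134 Y121.212 F2120
G1 X98.422 Y129.020 F2120
G1 X85.652 Y133.414 F2120
G1 X70.824 Y134.395 F2120
G1 X53.938 Y131.962 F2120
G1 X34.995 Y126.116 F2120
M5
G00 X0.000 Y0.000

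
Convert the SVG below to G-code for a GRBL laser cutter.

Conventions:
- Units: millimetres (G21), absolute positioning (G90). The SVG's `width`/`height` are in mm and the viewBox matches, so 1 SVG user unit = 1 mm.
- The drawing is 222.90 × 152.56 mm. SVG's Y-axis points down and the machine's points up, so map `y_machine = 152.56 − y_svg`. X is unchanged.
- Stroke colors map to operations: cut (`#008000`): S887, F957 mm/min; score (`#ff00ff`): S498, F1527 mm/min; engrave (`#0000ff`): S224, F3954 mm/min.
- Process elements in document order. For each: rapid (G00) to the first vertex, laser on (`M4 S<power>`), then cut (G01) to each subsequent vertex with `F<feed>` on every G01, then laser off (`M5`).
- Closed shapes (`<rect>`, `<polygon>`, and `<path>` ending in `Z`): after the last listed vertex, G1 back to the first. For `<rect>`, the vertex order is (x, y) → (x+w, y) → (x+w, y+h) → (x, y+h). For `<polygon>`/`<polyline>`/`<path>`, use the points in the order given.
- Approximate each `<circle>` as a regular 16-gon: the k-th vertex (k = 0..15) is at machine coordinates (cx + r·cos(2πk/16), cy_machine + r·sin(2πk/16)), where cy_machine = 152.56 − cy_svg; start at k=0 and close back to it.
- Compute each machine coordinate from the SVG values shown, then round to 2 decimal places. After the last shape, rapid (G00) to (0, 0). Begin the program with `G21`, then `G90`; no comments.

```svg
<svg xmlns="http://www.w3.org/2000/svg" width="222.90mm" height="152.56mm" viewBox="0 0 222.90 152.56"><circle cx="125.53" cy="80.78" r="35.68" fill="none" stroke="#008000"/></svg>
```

1 u = 1 mm; y_m = 152.56 − y.

[1] `<circle>` circle, #008000→cut S887 F957: (161.21,71.78) → (158.49,85.43) → (150.76,97.01) → (139.18,104.74) → (125.53,107.46) → (111.88,104.74) → (100.30,97.01) → (92.57,85.43) → (89.85,71.78) → (92.57,58.13) → (100.30,46.55) → (111.88,38.82) → (125.53,36.10) → (139.18,38.82) → (150.76,46.55) → (158.49,58.13) → (161.21,71.78) (closed)

G21
G90
G00 X161.21 Y71.78
M4 S887
G01 X158.49 Y85.43 F957
G01 X150.76 Y97.01 F957
G01 X139.18 Y104.74 F957
G01 X125.53 Y107.46 F957
G01 X111.88 Y104.74 F957
G01 X100.30 Y97.01 F957
G01 X92.57 Y85.43 F957
G01 X89.85 Y71.78 F957
G01 X92.57 Y58.13 F957
G01 X100.30 Y46.55 F957
G01 X111.88 Y38.82 F957
G01 X125.53 Y36.10 F957
G01 X139.18 Y38.82 F957
G01 X150.76 Y46.55 F957
G01 X158.49 Y58.13 F957
G01 X161.21 Y71.78 F957
M5
G00 X0.00 Y0.00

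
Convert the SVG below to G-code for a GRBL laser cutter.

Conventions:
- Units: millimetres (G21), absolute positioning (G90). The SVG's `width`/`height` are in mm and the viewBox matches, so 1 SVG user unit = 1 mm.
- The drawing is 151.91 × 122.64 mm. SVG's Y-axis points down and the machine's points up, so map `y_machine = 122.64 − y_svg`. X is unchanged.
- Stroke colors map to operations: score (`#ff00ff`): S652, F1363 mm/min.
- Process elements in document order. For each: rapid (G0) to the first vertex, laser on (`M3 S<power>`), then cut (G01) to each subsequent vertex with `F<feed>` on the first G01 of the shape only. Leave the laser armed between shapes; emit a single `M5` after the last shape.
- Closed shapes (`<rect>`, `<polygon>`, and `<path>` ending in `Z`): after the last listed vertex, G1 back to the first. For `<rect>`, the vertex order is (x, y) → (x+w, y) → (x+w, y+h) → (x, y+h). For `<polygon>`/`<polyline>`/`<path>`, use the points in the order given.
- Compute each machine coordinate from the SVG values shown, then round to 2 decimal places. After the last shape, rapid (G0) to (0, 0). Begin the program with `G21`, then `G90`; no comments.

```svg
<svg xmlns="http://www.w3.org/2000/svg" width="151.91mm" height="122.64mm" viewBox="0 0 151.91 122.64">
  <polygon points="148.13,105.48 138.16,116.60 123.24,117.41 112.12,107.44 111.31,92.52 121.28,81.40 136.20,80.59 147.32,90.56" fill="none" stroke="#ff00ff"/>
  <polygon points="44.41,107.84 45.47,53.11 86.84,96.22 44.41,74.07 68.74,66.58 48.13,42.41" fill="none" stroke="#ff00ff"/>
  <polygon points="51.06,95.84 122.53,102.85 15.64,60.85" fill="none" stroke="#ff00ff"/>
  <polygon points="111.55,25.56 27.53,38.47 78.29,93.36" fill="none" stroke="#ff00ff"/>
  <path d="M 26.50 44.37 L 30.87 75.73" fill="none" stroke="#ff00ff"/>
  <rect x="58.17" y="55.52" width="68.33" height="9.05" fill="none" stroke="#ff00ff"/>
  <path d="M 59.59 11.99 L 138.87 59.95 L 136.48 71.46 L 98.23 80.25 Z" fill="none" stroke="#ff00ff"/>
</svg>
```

Since the viewBox matches the mm dimensions, user units are millimetres directly. The only transform is the Y-flip y_m = 122.64 − y_svg.

Shape 1 is a regular polygon drawn with `<polygon>`. Its stroke #ff00ff means score at S652, F1363. After flipping Y the toolpath is (148.13,17.16) → (138.16,6.04) → (123.24,5.23) → (112.12,15.20) → (111.31,30.12) → (121.28,41.24) → (136.20,42.05) → (147.32,32.08) → (148.13,17.16), returning to the start.

Shape 2 is a closed polygon drawn with `<polygon>`. Its stroke #ff00ff means score at S652, F1363. After flipping Y the toolpath is (44.41,14.80) → (45.47,69.53) → (86.84,26.42) → (44.41,48.57) → (68.74,56.06) → (48.13,80.23) → (44.41,14.80), returning to the start.

Shape 3 is a closed polygon drawn with `<polygon>`. Its stroke #ff00ff means score at S652, F1363. After flipping Y the toolpath is (51.06,26.80) → (122.53,19.79) → (15.64,61.79) → (51.06,26.80), returning to the start.

Shape 4 is a closed polygon drawn with `<polygon>`. Its stroke #ff00ff means score at S652, F1363. After flipping Y the toolpath is (111.55,97.08) → (27.53,84.17) → (78.29,29.28) → (111.55,97.08), returning to the start.

Shape 5 is a line segment drawn with `<path>`. Its stroke #ff00ff means score at S652, F1363. After flipping Y the toolpath is (26.50,78.27) → (30.87,46.91).

Shape 6 is a rectangle drawn with `<rect>`. Its stroke #ff00ff means score at S652, F1363. After flipping Y the toolpath is (58.17,67.12) → (126.50,67.12) → (126.50,58.07) → (58.17,58.07) → (58.17,67.12), returning to the start.

Shape 7 is a closed polygon drawn with `<path>`. Its stroke #ff00ff means score at S652, F1363. After flipping Y the toolpath is (59.59,110.65) → (138.87,62.69) → (136.48,51.18) → (98.23,42.39) → (59.59,110.65), returning to the start.

G21
G90
G0 X148.13 Y17.16
M3 S652
G01 X138.16 Y6.04 F1363
G01 X123.24 Y5.23
G01 X112.12 Y15.20
G01 X111.31 Y30.12
G01 X121.28 Y41.24
G01 X136.20 Y42.05
G01 X147.32 Y32.08
G01 X148.13 Y17.16
G0 X44.41 Y14.80
M3 S652
G01 X45.47 Y69.53 F1363
G01 X86.84 Y26.42
G01 X44.41 Y48.57
G01 X68.74 Y56.06
G01 X48.13 Y80.23
G01 X44.41 Y14.80
G0 X51.06 Y26.80
M3 S652
G01 X122.53 Y19.79 F1363
G01 X15.64 Y61.79
G01 X51.06 Y26.80
G0 X111.55 Y97.08
M3 S652
G01 X27.53 Y84.17 F1363
G01 X78.29 Y29.28
G01 X111.55 Y97.08
G0 X26.50 Y78.27
M3 S652
G01 X30.87 Y46.91 F1363
G0 X58.17 Y67.12
M3 S652
G01 X126.50 Y67.12 F1363
G01 X126.50 Y58.07
G01 X58.17 Y58.07
G01 X58.17 Y67.12
G0 X59.59 Y110.65
M3 S652
G01 X138.87 Y62.69 F1363
G01 X136.48 Y51.18
G01 X98.23 Y42.39
G01 X59.59 Y110.65
M5
G0 X0.00 Y0.00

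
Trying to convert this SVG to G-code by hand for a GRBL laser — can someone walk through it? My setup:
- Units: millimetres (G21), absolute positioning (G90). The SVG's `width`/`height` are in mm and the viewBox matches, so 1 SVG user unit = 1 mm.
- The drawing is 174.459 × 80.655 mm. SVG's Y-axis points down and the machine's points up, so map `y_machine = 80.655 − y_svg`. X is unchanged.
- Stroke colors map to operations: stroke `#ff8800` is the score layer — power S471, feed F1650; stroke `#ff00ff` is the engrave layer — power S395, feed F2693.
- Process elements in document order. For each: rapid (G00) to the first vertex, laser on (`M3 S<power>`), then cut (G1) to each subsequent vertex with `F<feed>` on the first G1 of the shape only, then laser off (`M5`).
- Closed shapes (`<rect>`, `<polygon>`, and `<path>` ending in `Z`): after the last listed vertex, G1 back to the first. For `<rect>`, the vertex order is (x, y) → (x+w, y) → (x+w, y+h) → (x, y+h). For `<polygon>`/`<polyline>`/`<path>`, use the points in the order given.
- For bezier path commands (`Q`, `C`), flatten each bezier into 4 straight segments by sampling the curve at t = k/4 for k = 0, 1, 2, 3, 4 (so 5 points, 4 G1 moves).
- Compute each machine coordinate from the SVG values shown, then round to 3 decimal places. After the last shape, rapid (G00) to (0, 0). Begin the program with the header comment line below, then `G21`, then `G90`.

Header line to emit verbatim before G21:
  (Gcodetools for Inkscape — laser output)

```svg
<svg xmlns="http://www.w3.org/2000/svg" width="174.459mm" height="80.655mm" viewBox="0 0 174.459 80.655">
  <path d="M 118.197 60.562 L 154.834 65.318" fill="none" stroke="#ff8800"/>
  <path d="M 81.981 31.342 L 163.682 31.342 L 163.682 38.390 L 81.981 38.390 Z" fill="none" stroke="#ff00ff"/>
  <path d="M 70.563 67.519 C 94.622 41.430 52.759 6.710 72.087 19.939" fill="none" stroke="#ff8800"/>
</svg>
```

(Gcodetools for Inkscape — laser output)
G21
G90
G00 X118.197 Y20.093
M3 S471
G1 X154.834 Y15.337 F1650
M5
G00 X81.981 Y49.313
M3 S395
G1 X163.682 Y49.313 F2693
G1 X163.682 Y42.265
G1 X81.981 Y42.265
G1 X81.981 Y49.313
M5
G00 X70.563 Y13.136
M3 S471
G1 X78.233 Y33.437 F1650
G1 X73.099 Y51.670
G1 X67.078 Y62.531
G1 X72.087 Y60.716
M5
G00 X0.000 Y0.000

viewBox `0 0 174.459 80.655` with mm width/height → 1 unit = 1 mm. Flip: y_m = 80.655 − y_svg.

**Shape 1** — `<path>` line segment, stroke `#ff8800` → score (S471, F1650). Machine vertices: (118.197,20.093) → (154.834,15.337). Open path.

**Shape 2** — `<path>` rectangle, stroke `#ff00ff` → engrave (S395, F2693). Machine vertices: (81.981,49.313) → (163.682,49.313) → (163.682,42.265) → (81.981,42.265) → (81.981,49.313). Closed: final G1 returns to the first vertex.

**Shape 3** — `<path>` cubic bezier, stroke `#ff8800` → score (S471, F1650). Control points (SVG): P0=(70.563,67.519), P1=(94.622,41.430), P2=(52.759,6.710), P3=(72.087,19.939); sampled at t=k/4. Machine vertices: (70.563,13.136) → (78.233,33.437) → (73.099,51.670) → (67.078,62.531) → (72.087,60.716). Open path.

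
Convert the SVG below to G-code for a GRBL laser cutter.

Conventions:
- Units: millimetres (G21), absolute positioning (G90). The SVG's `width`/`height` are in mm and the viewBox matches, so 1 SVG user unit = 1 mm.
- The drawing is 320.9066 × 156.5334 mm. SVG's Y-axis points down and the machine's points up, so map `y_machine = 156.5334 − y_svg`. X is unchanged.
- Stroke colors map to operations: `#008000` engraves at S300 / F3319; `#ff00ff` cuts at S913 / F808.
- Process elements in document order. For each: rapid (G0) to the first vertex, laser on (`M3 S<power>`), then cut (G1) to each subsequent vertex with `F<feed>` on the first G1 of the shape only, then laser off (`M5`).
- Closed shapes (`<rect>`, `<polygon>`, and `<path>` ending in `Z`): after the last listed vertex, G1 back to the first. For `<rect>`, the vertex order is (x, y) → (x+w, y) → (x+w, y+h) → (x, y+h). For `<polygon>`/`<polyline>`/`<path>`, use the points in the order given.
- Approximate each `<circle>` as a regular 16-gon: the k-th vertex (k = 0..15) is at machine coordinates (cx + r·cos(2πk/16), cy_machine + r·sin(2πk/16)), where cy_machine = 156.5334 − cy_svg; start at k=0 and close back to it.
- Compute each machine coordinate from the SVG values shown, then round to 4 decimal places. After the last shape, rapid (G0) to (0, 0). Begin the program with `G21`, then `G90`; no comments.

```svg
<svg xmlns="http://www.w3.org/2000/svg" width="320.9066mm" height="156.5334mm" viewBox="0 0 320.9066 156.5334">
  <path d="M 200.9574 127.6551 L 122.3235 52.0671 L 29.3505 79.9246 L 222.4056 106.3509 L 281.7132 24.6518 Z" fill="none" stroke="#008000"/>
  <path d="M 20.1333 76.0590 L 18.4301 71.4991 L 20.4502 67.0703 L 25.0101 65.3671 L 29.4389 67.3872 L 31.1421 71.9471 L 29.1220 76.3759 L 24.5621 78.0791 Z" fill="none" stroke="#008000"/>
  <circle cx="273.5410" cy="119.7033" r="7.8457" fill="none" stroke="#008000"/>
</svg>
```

G21
G90
G0 X200.9574 Y28.8783
M3 S300
G1 X122.3235 Y104.4663 F3319
G1 X29.3505 Y76.6088
G1 X222.4056 Y50.1825
G1 X281.7132 Y131.8816
G1 X200.9574 Y28.8783
M5
G0 X20.1333 Y80.4744
M3 S300
G1 X18.4301 Y85.0343 F3319
G1 X20.4502 Y89.4631
G1 X25.0101 Y91.1663
G1 X29.4389 Y89.1462
G1 X31.1421 Y84.5863
G1 X29.1220 Y80.1575
G1 X24.5621 Y78.4543
G1 X20.1333 Y80.4744
M5
G0 X281.3867 Y36.8301
M3 S300
G1 X280.7895 Y39.8325 F3319
G1 X279.0887 Y42.3778
G1 X276.5434 Y44.0786
G1 X273.5410 Y44.6758
G1 X270.5386 Y44.0786
G1 X267.9933 Y42.3778
G1 X266.2925 Y39.8325
G1 X265.6953 Y36.8301
G1 X266.2925 Y33.8277
G1 X267.9933 Y31.2824
G1 X270.5386 Y29.5816
G1 X273.5410 Y28.9844
G1 X276.5434 Y29.5816
G1 X279.0887 Y31.2824
G1 X280.7895 Y33.8277
G1 X281.3867 Y36.8301
M5
G0 X0.0000 Y0.0000

1 u = 1 mm; y_m = 156.5334 − y.

[1] `<path>` closed polygon, #008000→engrave S300 F3319: (200.9574,28.8783) → (122.3235,104.4663) → (29.3505,76.6088) → (222.4056,50.1825) → (281.7132,131.8816) → (200.9574,28.8783) (closed)

[2] `<path>` regular polygon, #008000→engrave S300 F3319: (20.1333,80.4744) → (18.4301,85.0343) → (20.4502,89.4631) → (25.0101,91.1663) → (29.4389,89.1462) → (31.1421,84.5863) → (29.1220,80.1575) → (24.5621,78.4543) → (20.1333,80.4744) (closed)

[3] `<circle>` circle, #008000→engrave S300 F3319: (281.3867,36.8301) → (280.7895,39.8325) → (279.0887,42.3778) → (276.5434,44.0786) → (273.5410,44.6758) → (270.5386,44.0786) → (267.9933,42.3778) → (266.2925,39.8325) → (265.6953,36.8301) → (266.2925,33.8277) → (267.9933,31.2824) → (270.5386,29.5816) → (273.5410,28.9844) → (276.5434,29.5816) → (279.0887,31.2824) → (280.7895,33.8277) → (281.3867,36.8301) (closed)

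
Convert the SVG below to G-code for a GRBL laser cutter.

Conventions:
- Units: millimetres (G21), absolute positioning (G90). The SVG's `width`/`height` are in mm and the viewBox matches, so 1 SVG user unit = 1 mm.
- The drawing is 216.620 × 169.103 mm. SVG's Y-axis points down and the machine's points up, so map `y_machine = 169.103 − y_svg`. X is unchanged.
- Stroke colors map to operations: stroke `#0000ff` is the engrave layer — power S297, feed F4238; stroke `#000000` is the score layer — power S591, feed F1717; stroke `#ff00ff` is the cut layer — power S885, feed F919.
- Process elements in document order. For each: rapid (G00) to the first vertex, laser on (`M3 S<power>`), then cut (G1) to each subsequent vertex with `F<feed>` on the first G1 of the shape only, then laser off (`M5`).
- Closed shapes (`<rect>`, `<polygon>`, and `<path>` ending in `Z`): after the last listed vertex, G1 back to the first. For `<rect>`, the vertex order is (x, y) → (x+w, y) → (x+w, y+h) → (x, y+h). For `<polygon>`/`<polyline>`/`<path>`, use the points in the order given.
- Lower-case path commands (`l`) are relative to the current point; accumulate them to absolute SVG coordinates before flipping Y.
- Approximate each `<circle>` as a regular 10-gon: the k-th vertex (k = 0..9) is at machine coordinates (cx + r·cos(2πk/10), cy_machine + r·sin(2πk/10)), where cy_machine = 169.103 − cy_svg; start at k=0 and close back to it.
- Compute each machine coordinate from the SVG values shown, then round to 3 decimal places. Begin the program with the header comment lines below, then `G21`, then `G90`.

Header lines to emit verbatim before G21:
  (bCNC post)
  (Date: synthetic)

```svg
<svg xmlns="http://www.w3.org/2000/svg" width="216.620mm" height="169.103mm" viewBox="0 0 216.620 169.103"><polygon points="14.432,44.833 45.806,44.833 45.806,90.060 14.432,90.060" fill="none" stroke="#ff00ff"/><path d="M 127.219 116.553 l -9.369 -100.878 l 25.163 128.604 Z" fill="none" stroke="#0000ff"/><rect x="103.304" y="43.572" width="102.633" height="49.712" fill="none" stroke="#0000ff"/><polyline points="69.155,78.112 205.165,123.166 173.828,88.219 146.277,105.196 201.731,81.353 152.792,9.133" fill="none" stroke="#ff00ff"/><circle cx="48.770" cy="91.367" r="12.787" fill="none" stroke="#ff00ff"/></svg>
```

viewBox `0 0 216.620 169.103` with mm width/height → 1 unit = 1 mm. Flip: y_m = 169.103 − y_svg.

**Shape 1** — `<polygon>` rectangle, stroke `#ff00ff` → cut (S885, F919). Machine vertices: (14.432,124.270) → (45.806,124.270) → (45.806,79.043) → (14.432,79.043) → (14.432,124.270). Closed: final G1 returns to the first vertex.

**Shape 2** — `<path>` closed polygon, stroke `#0000ff` → engrave (S297, F4238). Machine vertices: (127.219,52.550) → (117.850,153.428) → (143.013,24.824) → (127.219,52.550). Closed: final G1 returns to the first vertex.

**Shape 3** — `<rect>` rectangle, stroke `#0000ff` → engrave (S297, F4238). Machine vertices: (103.304,125.531) → (205.937,125.531) → (205.937,75.819) → (103.304,75.819) → (103.304,125.531). Closed: final G1 returns to the first vertex.

**Shape 4** — `<polyline>` open polyline, stroke `#ff00ff` → cut (S885, F919). Machine vertices: (69.155,90.991) → (205.165,45.937) → (173.828,80.884) → (146.277,63.907) → (201.731,87.750) → (152.792,159.970). Open path.

**Shape 5** — `<circle>` circle, stroke `#ff00ff` → cut (S885, F919). Machine vertices: (61.557,77.736) → (59.115,85.252) → (52.721,89.897) → (44.819,89.897) → (38.425,85.252) → (35.983,77.736) → (38.425,70.220) → (44.819,65.575) → (52.721,65.575) → (59.115,70.220) → (61.557,77.736). Closed: final G1 returns to the first vertex.

(bCNC post)
(Date: synthetic)
G21
G90
G00 X14.432 Y124.270
M3 S885
G1 X45.806 Y124.270 F919
G1 X45.806 Y79.043
G1 X14.432 Y79.043
G1 X14.432 Y124.270
M5
G00 X127.219 Y52.550
M3 S297
G1 X117.850 Y153.428 F4238
G1 X143.013 Y24.824
G1 X127.219 Y52.550
M5
G00 X103.304 Y125.531
M3 S297
G1 X205.937 Y125.531 F4238
G1 X205.937 Y75.819
G1 X103.304 Y75.819
G1 X103.304 Y125.531
M5
G00 X69.155 Y90.991
M3 S885
G1 X205.165 Y45.937 F919
G1 X173.828 Y80.884
G1 X146.277 Y63.907
G1 X201.731 Y87.750
G1 X152.792 Y159.970
M5
G00 X61.557 Y77.736
M3 S885
G1 X59.115 Y85.252 F919
G1 X52.721 Y89.897
G1 X44.819 Y89.897
G1 X38.425 Y85.252
G1 X35.983 Y77.736
G1 X38.425 Y70.220
G1 X44.819 Y65.575
G1 X52.721 Y65.575
G1 X59.115 Y70.220
G1 X61.557 Y77.736
M5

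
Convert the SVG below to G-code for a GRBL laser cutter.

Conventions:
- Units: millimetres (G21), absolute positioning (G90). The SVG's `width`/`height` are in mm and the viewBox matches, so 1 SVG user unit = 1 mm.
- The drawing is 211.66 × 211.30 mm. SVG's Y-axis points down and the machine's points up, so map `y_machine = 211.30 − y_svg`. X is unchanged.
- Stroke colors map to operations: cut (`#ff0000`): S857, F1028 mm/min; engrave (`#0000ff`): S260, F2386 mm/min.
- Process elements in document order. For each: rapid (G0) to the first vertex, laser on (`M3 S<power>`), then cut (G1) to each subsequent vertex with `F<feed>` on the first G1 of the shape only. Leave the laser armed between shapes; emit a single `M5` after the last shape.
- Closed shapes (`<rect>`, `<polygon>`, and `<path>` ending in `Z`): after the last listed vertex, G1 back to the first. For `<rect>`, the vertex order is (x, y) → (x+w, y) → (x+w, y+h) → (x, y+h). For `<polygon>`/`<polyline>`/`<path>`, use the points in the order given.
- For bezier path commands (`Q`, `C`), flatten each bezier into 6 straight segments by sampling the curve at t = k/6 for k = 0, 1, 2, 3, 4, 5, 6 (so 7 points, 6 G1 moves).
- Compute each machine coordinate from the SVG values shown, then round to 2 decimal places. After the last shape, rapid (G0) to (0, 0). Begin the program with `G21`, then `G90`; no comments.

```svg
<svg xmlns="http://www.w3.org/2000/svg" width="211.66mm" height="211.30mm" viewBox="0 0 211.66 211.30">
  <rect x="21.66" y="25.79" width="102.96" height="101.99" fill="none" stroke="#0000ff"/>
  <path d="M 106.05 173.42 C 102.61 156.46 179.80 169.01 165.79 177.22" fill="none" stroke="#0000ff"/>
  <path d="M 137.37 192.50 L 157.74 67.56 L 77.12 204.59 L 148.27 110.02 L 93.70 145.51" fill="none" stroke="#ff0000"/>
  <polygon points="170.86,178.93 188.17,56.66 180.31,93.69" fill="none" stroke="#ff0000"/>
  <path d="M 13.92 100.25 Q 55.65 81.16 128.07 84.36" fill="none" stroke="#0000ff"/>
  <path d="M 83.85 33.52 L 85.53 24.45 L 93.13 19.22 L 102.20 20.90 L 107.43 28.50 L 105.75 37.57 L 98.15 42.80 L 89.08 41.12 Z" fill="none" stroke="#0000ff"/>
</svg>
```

G21
G90
G0 X21.66 Y185.51
M3 S260
G1 X124.62 Y185.51 F2386
G1 X124.62 Y83.52
G1 X21.66 Y83.52
G1 X21.66 Y185.51
G0 X106.05 Y37.88
M3 S260
G1 X110.25 Y44.06 F2386
G1 X123.12 Y46.26
G1 X139.88 Y45.42
G1 X155.76 Y42.48
G1 X165.99 Y38.39
G1 X165.79 Y34.08
G0 X137.37 Y18.80
M3 S857
G1 X157.74 Y143.74 F1028
G1 X77.12 Y6.71
G1 X148.27 Y101.28
G1 X93.70 Y65.79
G0 X170.86 Y32.37
M3 S857
G1 X188.17 Y154.64 F1028
G1 X180.31 Y117.61
G1 X170.86 Y32.37
G0 X13.92 Y111.05
M3 S260
G1 X28.68 Y116.79 F2386
G1 X45.15 Y121.30
G1 X63.32 Y124.57
G1 X83.20 Y126.60
G1 X104.78 Y127.39
G1 X128.07 Y126.94
G0 X83.85 Y177.78
M3 S260
G1 X85.53 Y186.85 F2386
G1 X93.13 Y192.08
G1 X102.20 Y190.40
G1 X107.43 Y182.80
G1 X105.75 Y173.73
G1 X98.15 Y168.50
G1 X89.08 Y170.18
G1 X83.85 Y177.78
M5
G0 X0.00 Y0.00

viewBox `0 0 211.66 211.30` with mm width/height → 1 unit = 1 mm. Flip: y_m = 211.30 − y_svg.

**Shape 1** — `<rect>` rectangle, stroke `#0000ff` → engrave (S260, F2386). Machine vertices: (21.66,185.51) → (124.62,185.51) → (124.62,83.52) → (21.66,83.52) → (21.66,185.51). Closed: final G1 returns to the first vertex.

**Shape 2** — `<path>` cubic bezier, stroke `#0000ff` → engrave (S260, F2386). Control points (SVG): P0=(106.05,173.42), P1=(102.61,156.46), P2=(179.80,169.01), P3=(165.79,177.22); sampled at t=k/6. Machine vertices: (106.05,37.88) → (110.25,44.06) → (123.12,46.26) → (139.88,45.42) → (155.76,42.48) → (165.99,38.39) → (165.79,34.08). Open path.

**Shape 3** — `<path>` open polyline, stroke `#ff0000` → cut (S857, F1028). Machine vertices: (137.37,18.80) → (157.74,143.74) → (77.12,6.71) → (148.27,101.28) → (93.70,65.79). Open path.

**Shape 4** — `<polygon>` closed polygon, stroke `#ff0000` → cut (S857, F1028). Machine vertices: (170.86,32.37) → (188.17,154.64) → (180.31,117.61) → (170.86,32.37). Closed: final G1 returns to the first vertex.

**Shape 5** — `<path>` quadratic bezier, stroke `#0000ff` → engrave (S260, F2386). Control points (SVG): P0=(13.92,100.25), P1=(55.65,81.16), P2=(128.07,84.36); sampled at t=k/6. Machine vertices: (13.92,111.05) → (28.68,116.79) → (45.15,121.30) → (63.32,124.57) → (83.20,126.60) → (104.78,127.39) → (128.07,126.94). Open path.

**Shape 6** — `<path>` regular polygon, stroke `#0000ff` → engrave (S260, F2386). Machine vertices: (83.85,177.78) → (85.53,186.85) → (93.13,192.08) → (102.20,190.40) → (107.43,182.80) → (105.75,173.73) → (98.15,168.50) → (89.08,170.18) → (83.85,177.78). Closed: final G1 returns to the first vertex.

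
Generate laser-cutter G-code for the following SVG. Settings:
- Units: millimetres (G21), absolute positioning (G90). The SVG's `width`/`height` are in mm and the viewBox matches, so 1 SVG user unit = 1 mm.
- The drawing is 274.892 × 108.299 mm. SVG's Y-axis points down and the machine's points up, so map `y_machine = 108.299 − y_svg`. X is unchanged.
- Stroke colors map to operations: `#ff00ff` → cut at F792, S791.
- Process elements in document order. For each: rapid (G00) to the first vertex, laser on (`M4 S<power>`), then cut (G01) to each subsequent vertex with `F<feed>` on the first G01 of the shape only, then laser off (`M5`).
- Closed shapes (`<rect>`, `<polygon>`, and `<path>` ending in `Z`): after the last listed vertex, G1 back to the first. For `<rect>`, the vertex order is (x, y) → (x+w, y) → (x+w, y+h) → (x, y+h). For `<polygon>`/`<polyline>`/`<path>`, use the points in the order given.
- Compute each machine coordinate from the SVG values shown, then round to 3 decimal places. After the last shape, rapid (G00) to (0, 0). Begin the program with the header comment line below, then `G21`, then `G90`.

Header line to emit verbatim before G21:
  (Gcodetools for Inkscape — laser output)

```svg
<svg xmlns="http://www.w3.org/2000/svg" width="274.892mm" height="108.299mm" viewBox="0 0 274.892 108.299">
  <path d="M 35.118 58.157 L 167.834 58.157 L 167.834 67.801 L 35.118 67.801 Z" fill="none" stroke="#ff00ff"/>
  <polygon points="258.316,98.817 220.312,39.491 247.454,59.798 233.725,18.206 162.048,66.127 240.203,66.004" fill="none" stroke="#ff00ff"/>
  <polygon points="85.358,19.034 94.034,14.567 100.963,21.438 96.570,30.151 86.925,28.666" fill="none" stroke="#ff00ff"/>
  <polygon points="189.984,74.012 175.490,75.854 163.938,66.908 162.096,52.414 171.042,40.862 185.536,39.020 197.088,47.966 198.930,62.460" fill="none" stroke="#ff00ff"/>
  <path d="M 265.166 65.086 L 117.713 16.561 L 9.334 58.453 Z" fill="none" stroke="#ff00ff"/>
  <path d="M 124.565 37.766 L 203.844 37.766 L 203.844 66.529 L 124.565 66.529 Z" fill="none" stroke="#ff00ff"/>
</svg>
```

(Gcodetools for Inkscape — laser output)
G21
G90
G00 X35.118 Y50.142
M4 S791
G01 X167.834 Y50.142 F792
G01 X167.834 Y40.498
G01 X35.118 Y40.498
G01 X35.118 Y50.142
M5
G00 X258.316 Y9.482
M4 S791
G01 X220.312 Y68.808 F792
G01 X247.454 Y48.501
G01 X233.725 Y90.093
G01 X162.048 Y42.172
G01 X240.203 Y42.295
G01 X258.316 Y9.482
M5
G00 X85.358 Y89.265
M4 S791
G01 X94.034 Y93.732 F792
G01 X100.963 Y86.861
G01 X96.570 Y78.148
G01 X86.925 Y79.633
G01 X85.358 Y89.265
M5
G00 X189.984 Y34.287
M4 S791
G01 X175.490 Y32.445 F792
G01 X163.938 Y41.391
G01 X162.096 Y55.885
G01 X171.042 Y67.437
G01 X185.536 Y69.279
G01 X197.088 Y60.333
G01 X198.930 Y45.839
G01 X189.984 Y34.287
M5
G00 X265.166 Y43.213
M4 S791
G01 X117.713 Y91.738 F792
G01 X9.334 Y49.846
G01 X265.166 Y43.213
M5
G00 X124.565 Y70.533
M4 S791
G01 X203.844 Y70.533 F792
G01 X203.844 Y41.770
G01 X124.565 Y41.770
G01 X124.565 Y70.533
M5
G00 X0.000 Y0.000

Since the viewBox matches the mm dimensions, user units are millimetres directly. The only transform is the Y-flip y_m = 108.299 − y_svg.

Shape 1 is a rectangle drawn with `<path>`. Its stroke #ff00ff means cut at S791, F792. After flipping Y the toolpath is (35.118,50.142) → (167.834,50.142) → (167.834,40.498) → (35.118,40.498) → (35.118,50.142), returning to the start.

Shape 2 is a closed polygon drawn with `<polygon>`. Its stroke #ff00ff means cut at S791, F792. After flipping Y the toolpath is (258.316,9.482) → (220.312,68.808) → (247.454,48.501) → (233.725,90.093) → (162.048,42.172) → (240.203,42.295) → (258.316,9.482), returning to the start.

Shape 3 is a regular polygon drawn with `<polygon>`. Its stroke #ff00ff means cut at S791, F792. After flipping Y the toolpath is (85.358,89.265) → (94.034,93.732) → (100.963,86.861) → (96.570,78.148) → (86.925,79.633) → (85.358,89.265), returning to the start.

Shape 4 is a regular polygon drawn with `<polygon>`. Its stroke #ff00ff means cut at S791, F792. After flipping Y the toolpath is (189.984,34.287) → (175.490,32.445) → (163.938,41.391) → (162.096,55.885) → (171.042,67.437) → (185.536,69.279) → (197.088,60.333) → (198.930,45.839) → (189.984,34.287), returning to the start.

Shape 5 is a closed polygon drawn with `<path>`. Its stroke #ff00ff means cut at S791, F792. After flipping Y the toolpath is (265.166,43.213) → (117.713,91.738) → (9.334,49.846) → (265.166,43.213), returning to the start.

Shape 6 is a rectangle drawn with `<path>`. Its stroke #ff00ff means cut at S791, F792. After flipping Y the toolpath is (124.565,70.533) → (203.844,70.533) → (203.844,41.770) → (124.565,41.770) → (124.565,70.533), returning to the start.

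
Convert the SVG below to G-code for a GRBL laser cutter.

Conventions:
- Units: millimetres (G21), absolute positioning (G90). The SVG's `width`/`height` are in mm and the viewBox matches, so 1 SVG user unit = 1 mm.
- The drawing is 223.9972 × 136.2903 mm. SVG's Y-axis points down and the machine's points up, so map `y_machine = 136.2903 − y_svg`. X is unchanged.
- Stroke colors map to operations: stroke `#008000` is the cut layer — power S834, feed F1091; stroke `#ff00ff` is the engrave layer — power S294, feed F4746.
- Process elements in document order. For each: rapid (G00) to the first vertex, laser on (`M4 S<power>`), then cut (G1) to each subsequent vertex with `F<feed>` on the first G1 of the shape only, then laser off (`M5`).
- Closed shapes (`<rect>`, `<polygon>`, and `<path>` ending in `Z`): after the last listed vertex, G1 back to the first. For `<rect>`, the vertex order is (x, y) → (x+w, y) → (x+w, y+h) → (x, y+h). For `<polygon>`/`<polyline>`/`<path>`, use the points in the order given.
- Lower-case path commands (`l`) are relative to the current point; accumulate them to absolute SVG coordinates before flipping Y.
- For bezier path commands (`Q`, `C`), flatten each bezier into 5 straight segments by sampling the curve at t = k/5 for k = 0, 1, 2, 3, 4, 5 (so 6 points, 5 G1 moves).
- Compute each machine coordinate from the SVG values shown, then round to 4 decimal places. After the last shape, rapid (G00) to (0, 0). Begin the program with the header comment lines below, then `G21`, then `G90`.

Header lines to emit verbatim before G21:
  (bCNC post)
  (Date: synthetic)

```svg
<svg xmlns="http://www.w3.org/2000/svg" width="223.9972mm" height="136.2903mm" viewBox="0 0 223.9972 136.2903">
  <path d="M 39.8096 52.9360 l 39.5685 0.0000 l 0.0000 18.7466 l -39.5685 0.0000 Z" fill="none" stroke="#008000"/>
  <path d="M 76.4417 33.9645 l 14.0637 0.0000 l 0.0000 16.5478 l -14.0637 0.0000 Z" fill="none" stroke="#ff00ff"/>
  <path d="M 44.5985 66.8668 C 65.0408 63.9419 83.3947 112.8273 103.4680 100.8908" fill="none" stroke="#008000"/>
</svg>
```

viewBox `0 0 223.9972 136.2903` with mm width/height → 1 unit = 1 mm. Flip: y_m = 136.2903 − y_svg.

**Shape 1** — `<path>` rectangle, stroke `#008000` → cut (S834, F1091). Machine vertices: (39.8096,83.3543) → (79.3781,83.3543) → (79.3781,64.6077) → (39.8096,64.6077) → (39.8096,83.3543). Closed: final G1 returns to the first vertex.

**Shape 2** — `<path>` rectangle, stroke `#ff00ff` → engrave (S294, F4746). Machine vertices: (76.4417,102.3258) → (90.5054,102.3258) → (90.5054,85.7780) → (76.4417,85.7780) → (76.4417,102.3258). Closed: final G1 returns to the first vertex.

**Shape 3** — `<path>` cubic bezier, stroke `#008000` → cut (S834, F1091). Control points (SVG): P0=(44.5985,66.8668), P1=(65.0408,63.9419), P2=(83.3947,112.8273), P3=(103.4680,100.8908); sampled at t=k/5. Machine vertices: (44.5985,69.4235) → (56.6437,65.8623) → (68.3705,55.2729) → (79.9617,43.0618) → (91.5999,34.6352) → (103.4680,35.3995). Open path.

(bCNC post)
(Date: synthetic)
G21
G90
G00 X39.8096 Y83.3543
M4 S834
G1 X79.3781 Y83.3543 F1091
G1 X79.3781 Y64.6077
G1 X39.8096 Y64.6077
G1 X39.8096 Y83.3543
M5
G00 X76.4417 Y102.3258
M4 S294
G1 X90.5054 Y102.3258 F4746
G1 X90.5054 Y85.7780
G1 X76.4417 Y85.7780
G1 X76.4417 Y102.3258
M5
G00 X44.5985 Y69.4235
M4 S834
G1 X56.6437 Y65.8623 F1091
G1 X68.3705 Y55.2729
G1 X79.9617 Y43.0618
G1 X91.5999 Y34.6352
G1 X103.4680 Y35.3995
M5
G00 X0.0000 Y0.0000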